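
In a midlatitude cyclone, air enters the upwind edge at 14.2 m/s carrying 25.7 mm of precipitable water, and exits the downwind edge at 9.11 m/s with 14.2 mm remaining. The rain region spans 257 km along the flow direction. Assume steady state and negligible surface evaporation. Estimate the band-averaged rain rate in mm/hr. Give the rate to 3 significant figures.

R ≈ 3.30 mm/hr

Column moisture flux per unit crosswind length is F = V × PW.
Inflow: F_in = 14.2 × 25.7 = 364.94 mm·m/s
Outflow: F_out = 9.11 × 14.2 = 129.362 mm·m/s
Steady-state rate R = (F_in − F_out)/L = (364.94 − 129.362) / 257000 m = 9.166e-04 mm/s.
R = 9.166e-04 × 3600 = 3.30 mm/hr.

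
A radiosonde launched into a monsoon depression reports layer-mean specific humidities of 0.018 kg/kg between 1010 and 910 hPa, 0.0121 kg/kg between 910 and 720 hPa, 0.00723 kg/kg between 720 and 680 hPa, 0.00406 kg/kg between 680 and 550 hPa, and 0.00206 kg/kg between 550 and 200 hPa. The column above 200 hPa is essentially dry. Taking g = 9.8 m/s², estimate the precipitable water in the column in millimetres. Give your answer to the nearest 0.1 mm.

PW ≈ 57.5 mm

Precipitable water is the column-integrated vapour mass per unit area: PW = (1/g) Σ q̄ Δp, with q in kg/kg and Δp in Pa (1 kg/m² of water = 1 mm).
Layer 1010–910 hPa: Δp = 100 hPa = 10000 Pa, q̄ = 0.018 kg/kg → 0.018 × 10000 / 9.8 = 18.37 mm
Layer 910–720 hPa: Δp = 190 hPa = 19000 Pa, q̄ = 0.0121 kg/kg → 0.0121 × 19000 / 9.8 = 23.46 mm
Layer 720–680 hPa: Δp = 40 hPa = 4000 Pa, q̄ = 0.00723 kg/kg → 0.00723 × 4000 / 9.8 = 2.95 mm
Layer 680–550 hPa: Δp = 130 hPa = 13000 Pa, q̄ = 0.00406 kg/kg → 0.00406 × 13000 / 9.8 = 5.39 mm
Layer 550–200 hPa: Δp = 350 hPa = 35000 Pa, q̄ = 0.00206 kg/kg → 0.00206 × 35000 / 9.8 = 7.36 mm
PW = 18.37 + 23.46 + 2.95 + 5.39 + 7.36 = 57.53 ≈ 57.5 mm.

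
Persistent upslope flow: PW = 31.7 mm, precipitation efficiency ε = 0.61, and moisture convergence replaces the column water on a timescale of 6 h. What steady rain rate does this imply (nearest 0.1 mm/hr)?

Each overturning extracts ε × PW = 0.61 × 31.7 = 19.337 mm.
Rate = ε·PW / τ = 19.337 / 6 h = 3.2 mm/hr.

R ≈ 3.2 mm/hr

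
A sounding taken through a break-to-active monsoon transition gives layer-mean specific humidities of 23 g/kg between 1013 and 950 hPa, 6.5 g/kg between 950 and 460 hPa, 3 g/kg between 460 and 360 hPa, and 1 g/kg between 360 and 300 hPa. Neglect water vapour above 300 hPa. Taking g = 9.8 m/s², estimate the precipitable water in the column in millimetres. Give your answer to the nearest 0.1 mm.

Precipitable water is the column-integrated vapour mass per unit area: PW = (1/g) Σ q̄ Δp, with q in kg/kg and Δp in Pa (1 kg/m² of water = 1 mm).
Layer 1013–950 hPa: Δp = 63 hPa = 6300 Pa, q̄ = 0.023 kg/kg → 0.023 × 6300 / 9.8 = 14.79 mm
Layer 950–460 hPa: Δp = 490 hPa = 49000 Pa, q̄ = 0.0065 kg/kg → 0.0065 × 49000 / 9.8 = 32.50 mm
Layer 460–360 hPa: Δp = 100 hPa = 10000 Pa, q̄ = 0.003 kg/kg → 0.003 × 10000 / 9.8 = 3.06 mm
Layer 360–300 hPa: Δp = 60 hPa = 6000 Pa, q̄ = 0.001 kg/kg → 0.001 × 6000 / 9.8 = 0.61 mm
PW = 14.79 + 32.50 + 3.06 + 0.61 = 50.96 ≈ 51.0 mm.

PW ≈ 51.0 mm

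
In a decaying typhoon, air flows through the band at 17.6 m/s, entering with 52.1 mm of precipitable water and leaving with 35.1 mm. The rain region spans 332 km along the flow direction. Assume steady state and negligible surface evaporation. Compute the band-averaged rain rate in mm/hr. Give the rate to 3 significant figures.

R ≈ 3.24 mm/hr

Column moisture flux per unit crosswind length is F = V × PW.
Inflow: F_in = 17.6 × 52.1 = 916.96 mm·m/s
Outflow: F_out = 17.6 × 35.1 = 617.76 mm·m/s
Steady-state rate R = (F_in − F_out)/L = (916.96 − 617.76) / 332000 m = 9.012e-04 mm/s.
R = 9.012e-04 × 3600 = 3.24 mm/hr.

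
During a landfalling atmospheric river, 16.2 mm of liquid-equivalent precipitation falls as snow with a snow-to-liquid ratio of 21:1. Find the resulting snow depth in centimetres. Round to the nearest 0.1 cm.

Snow depth = liquid × ratio = 16.2 mm × 21 = 340.2 mm = 34.0 cm.

snow depth ≈ 34.0 cm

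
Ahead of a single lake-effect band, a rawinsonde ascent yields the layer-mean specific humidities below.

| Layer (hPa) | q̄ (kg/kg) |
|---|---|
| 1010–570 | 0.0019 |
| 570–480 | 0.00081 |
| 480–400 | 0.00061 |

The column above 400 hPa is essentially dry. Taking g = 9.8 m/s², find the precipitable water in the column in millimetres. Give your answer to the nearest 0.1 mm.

Precipitable water is the column-integrated vapour mass per unit area: PW = (1/g) Σ q̄ Δp, with q in kg/kg and Δp in Pa (1 kg/m² of water = 1 mm).
Layer 1010–570 hPa: Δp = 440 hPa = 44000 Pa, q̄ = 0.0019 kg/kg → 0.0019 × 44000 / 9.8 = 8.53 mm
Layer 570–480 hPa: Δp = 90 hPa = 9000 Pa, q̄ = 0.00081 kg/kg → 0.00081 × 9000 / 9.8 = 0.74 mm
Layer 480–400 hPa: Δp = 80 hPa = 8000 Pa, q̄ = 0.00061 kg/kg → 0.00061 × 8000 / 9.8 = 0.50 mm
PW = 8.53 + 0.74 + 0.50 = 9.77 ≈ 9.8 mm.

PW ≈ 9.8 mm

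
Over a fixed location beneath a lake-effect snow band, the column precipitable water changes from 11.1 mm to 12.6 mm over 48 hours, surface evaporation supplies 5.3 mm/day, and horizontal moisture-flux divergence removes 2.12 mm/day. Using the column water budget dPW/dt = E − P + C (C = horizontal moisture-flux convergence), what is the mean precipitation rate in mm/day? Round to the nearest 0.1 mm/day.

P ≈ 2.4 mm/day

dPW/dt = (12.6 − 11.1) mm / (48/24 day) = +0.750 mm/day.
P = E + C − dPW/dt = 5.3 + (-2.12) − (+0.750) = 2.4 mm/day.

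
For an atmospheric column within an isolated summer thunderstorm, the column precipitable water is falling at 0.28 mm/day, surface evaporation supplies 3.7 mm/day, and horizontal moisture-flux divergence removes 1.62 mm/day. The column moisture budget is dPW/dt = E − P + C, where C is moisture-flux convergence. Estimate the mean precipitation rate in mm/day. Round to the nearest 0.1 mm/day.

dPW/dt = -0.28 mm/day.
P = E + C − dPW/dt = 3.7 + (-1.62) − (-0.28) = 2.4 mm/day.

P ≈ 2.4 mm/day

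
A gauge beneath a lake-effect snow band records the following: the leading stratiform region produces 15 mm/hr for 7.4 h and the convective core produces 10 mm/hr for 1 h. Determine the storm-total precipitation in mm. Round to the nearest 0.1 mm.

total ≈ 121.0 mm

Total = Σ Rᵢ Δtᵢ = 15 × 7.4 + 10 × 1
      = 111 + 10 = 121.0 mm.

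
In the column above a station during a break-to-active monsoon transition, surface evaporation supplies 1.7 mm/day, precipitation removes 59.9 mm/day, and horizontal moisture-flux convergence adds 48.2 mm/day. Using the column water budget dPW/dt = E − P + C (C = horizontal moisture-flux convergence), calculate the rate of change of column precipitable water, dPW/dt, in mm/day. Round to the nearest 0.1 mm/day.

dPW/dt ≈ -10.0 mm/day

dPW/dt = E − P + C = 1.7 − 59.9 + (48.2) = -10.0 mm/day.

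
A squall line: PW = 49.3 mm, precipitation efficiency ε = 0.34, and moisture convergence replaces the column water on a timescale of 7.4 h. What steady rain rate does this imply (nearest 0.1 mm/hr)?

R ≈ 2.3 mm/hr

Each overturning extracts ε × PW = 0.34 × 49.3 = 16.762 mm.
Rate = ε·PW / τ = 16.762 / 7.4 h = 2.3 mm/hr.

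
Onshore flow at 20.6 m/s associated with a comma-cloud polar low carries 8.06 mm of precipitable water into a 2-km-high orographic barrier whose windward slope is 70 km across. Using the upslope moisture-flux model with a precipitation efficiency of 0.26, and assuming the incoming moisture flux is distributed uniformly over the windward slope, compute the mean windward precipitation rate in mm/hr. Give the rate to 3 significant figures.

R ≈ 2.22 mm/hr

Incoming column moisture flux per unit ridge length: F = V × PW = 20.6 × 8.06 = 166.036 mm·m/s.
Spread over the 70 km slope with efficiency ε = 0.26: R = ε·F/W = 0.26 × 166.036 / 70000 m = 6.167e-04 mm/s.
R = 6.167e-04 × 3600 = 2.22 mm/hr.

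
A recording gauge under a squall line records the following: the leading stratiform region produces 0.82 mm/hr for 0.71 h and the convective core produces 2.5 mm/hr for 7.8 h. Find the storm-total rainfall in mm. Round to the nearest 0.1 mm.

Total = Σ Rᵢ Δtᵢ = 0.82 × 0.71 + 2.5 × 7.8
      = 0.5822 + 19.5 = 20.1 mm.

total ≈ 20.1 mm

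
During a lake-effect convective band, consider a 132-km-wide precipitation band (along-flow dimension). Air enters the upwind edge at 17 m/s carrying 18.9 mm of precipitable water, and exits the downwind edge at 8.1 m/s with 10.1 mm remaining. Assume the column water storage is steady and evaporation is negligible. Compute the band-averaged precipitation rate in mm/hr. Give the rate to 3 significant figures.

Column moisture flux per unit crosswind length is F = V × PW.
Inflow: F_in = 17 × 18.9 = 321.3 mm·m/s
Outflow: F_out = 8.1 × 10.1 = 81.81 mm·m/s
Steady-state rate R = (F_in − F_out)/L = (321.3 − 81.81) / 132000 m = 1.814e-03 mm/s.
R = 1.814e-03 × 3600 = 6.53 mm/hr.

R ≈ 6.53 mm/hr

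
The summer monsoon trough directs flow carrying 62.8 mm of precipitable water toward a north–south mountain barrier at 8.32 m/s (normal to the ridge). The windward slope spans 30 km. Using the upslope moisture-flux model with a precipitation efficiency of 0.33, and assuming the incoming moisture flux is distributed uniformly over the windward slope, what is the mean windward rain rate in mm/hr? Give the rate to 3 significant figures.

R ≈ 20.7 mm/hr

Incoming column moisture flux per unit ridge length: F = V × PW = 8.32 × 62.8 = 522.496 mm·m/s.
Spread over the 30 km slope with efficiency ε = 0.33: R = ε·F/W = 0.33 × 522.496 / 30000 m = 5.747e-03 mm/s.
R = 5.747e-03 × 3600 = 20.7 mm/hr.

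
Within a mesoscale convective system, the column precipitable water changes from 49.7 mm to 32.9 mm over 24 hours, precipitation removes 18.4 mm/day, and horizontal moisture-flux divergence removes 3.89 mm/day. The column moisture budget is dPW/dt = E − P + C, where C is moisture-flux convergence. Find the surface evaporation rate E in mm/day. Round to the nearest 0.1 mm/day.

E ≈ 5.5 mm/day

dPW/dt = (32.9 − 49.7) mm / (24/24 day) = -16.800 mm/day.
E = dPW/dt + P − C = (-16.800) + 18.4 − (-3.89) = 5.5 mm/day.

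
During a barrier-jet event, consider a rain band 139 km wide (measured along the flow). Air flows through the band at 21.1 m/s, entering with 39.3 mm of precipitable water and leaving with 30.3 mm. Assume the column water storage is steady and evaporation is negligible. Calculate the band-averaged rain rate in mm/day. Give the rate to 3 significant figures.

Column moisture flux per unit crosswind length is F = V × PW.
Inflow: F_in = 21.1 × 39.3 = 829.23 mm·m/s
Outflow: F_out = 21.1 × 30.3 = 639.33 mm·m/s
Steady-state rate R = (F_in − F_out)/L = (829.23 − 639.33) / 139000 m = 1.366e-03 mm/s.
R = 1.366e-03 × 3600 × 24 = 118 mm/day.

R ≈ 118 mm/day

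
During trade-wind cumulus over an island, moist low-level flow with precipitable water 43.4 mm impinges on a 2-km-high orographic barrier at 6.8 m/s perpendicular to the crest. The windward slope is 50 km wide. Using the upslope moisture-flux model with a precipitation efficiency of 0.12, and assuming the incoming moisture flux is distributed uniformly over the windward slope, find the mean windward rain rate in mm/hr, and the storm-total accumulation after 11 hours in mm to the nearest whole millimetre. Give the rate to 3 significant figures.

R ≈ 2.55 mm/hr; total ≈ 28 mm

Incoming column moisture flux per unit ridge length: F = V × PW = 6.8 × 43.4 = 295.12 mm·m/s.
Spread over the 50 km slope with efficiency ε = 0.12: R = ε·F/W = 0.12 × 295.12 / 50000 m = 7.083e-04 mm/s.
R = 7.083e-04 × 3600 = 2.55 mm/hr.
Over 11 h: total = 2.55 × 11 = 28.05 ≈ 28 mm.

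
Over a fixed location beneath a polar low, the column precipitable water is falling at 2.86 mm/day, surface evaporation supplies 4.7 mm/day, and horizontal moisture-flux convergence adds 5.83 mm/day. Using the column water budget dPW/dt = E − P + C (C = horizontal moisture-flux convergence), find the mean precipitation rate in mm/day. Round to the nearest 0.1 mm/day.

P ≈ 13.4 mm/day

dPW/dt = -2.86 mm/day.
P = E + C − dPW/dt = 4.7 + (5.83) − (-2.86) = 13.4 mm/day.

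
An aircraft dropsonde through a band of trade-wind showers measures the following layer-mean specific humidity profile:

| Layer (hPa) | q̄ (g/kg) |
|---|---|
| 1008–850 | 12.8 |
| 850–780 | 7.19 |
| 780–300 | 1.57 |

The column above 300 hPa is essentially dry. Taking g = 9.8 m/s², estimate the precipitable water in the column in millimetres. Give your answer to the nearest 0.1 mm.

PW ≈ 33.5 mm

Precipitable water is the column-integrated vapour mass per unit area: PW = (1/g) Σ q̄ Δp, with q in kg/kg and Δp in Pa (1 kg/m² of water = 1 mm).
Layer 1008–850 hPa: Δp = 158 hPa = 15800 Pa, q̄ = 0.0128 kg/kg → 0.0128 × 15800 / 9.8 = 20.64 mm
Layer 850–780 hPa: Δp = 70 hPa = 7000 Pa, q̄ = 0.00719 kg/kg → 0.00719 × 7000 / 9.8 = 5.14 mm
Layer 780–300 hPa: Δp = 480 hPa = 48000 Pa, q̄ = 0.00157 kg/kg → 0.00157 × 48000 / 9.8 = 7.69 mm
PW = 20.64 + 5.14 + 7.69 = 33.47 ≈ 33.5 mm.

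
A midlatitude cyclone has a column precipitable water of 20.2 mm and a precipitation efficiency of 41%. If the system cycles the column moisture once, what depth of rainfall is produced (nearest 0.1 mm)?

rainfall ≈ 8.3 mm

Rainfall = ε × PW = 0.41 × 20.2 = 8.3 mm.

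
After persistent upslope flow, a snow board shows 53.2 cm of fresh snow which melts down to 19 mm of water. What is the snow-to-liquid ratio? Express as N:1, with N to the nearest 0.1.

ratio ≈ 28.0

Ratio = snow depth / SWE = 532 mm / 19 mm = 28.0, i.e. 28.0:1.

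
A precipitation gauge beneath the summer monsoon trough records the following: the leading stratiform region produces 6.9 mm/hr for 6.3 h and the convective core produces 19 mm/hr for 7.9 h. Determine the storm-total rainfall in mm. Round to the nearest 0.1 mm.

total ≈ 193.6 mm

Total = Σ Rᵢ Δtᵢ = 6.9 × 6.3 + 19 × 7.9
      = 43.47 + 150.1 = 193.6 mm.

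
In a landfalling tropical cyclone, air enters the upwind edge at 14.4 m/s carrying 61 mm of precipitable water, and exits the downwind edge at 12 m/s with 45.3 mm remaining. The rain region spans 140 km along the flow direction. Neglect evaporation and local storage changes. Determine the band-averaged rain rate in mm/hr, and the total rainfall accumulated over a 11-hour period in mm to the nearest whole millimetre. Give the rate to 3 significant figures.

R ≈ 8.61 mm/hr; total ≈ 95 mm

Column moisture flux per unit crosswind length is F = V × PW.
Inflow: F_in = 14.4 × 61 = 878.4 mm·m/s
Outflow: F_out = 12 × 45.3 = 543.6 mm·m/s
Steady-state rate R = (F_in − F_out)/L = (878.4 − 543.6) / 140000 m = 2.391e-03 mm/s.
R = 2.391e-03 × 3600 = 8.61 mm/hr.
Over 11 h: total = 8.61 × 11 = 94.71 ≈ 95 mm.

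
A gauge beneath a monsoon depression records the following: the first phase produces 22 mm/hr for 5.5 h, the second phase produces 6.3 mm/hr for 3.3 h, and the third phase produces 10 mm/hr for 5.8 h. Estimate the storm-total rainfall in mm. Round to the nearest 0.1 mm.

total ≈ 199.8 mm

Total = Σ Rᵢ Δtᵢ = 22 × 5.5 + 6.3 × 3.3 + 10 × 5.8
      = 121 + 20.79 + 58 = 199.8 mm.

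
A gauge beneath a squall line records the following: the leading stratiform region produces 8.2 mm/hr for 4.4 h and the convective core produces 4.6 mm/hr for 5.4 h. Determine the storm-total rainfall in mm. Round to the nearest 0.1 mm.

total ≈ 60.9 mm

Total = Σ Rᵢ Δtᵢ = 8.2 × 4.4 + 4.6 × 5.4
      = 36.08 + 24.84 = 60.9 mm.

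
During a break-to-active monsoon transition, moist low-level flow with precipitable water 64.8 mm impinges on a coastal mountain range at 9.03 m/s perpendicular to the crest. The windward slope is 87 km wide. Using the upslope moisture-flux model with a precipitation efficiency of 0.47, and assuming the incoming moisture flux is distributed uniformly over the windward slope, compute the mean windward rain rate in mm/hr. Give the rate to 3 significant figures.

R ≈ 11.4 mm/hr

Incoming column moisture flux per unit ridge length: F = V × PW = 9.03 × 64.8 = 585.144 mm·m/s.
Spread over the 87 km slope with efficiency ε = 0.47: R = ε·F/W = 0.47 × 585.144 / 87000 m = 3.161e-03 mm/s.
R = 3.161e-03 × 3600 = 11.4 mm/hr.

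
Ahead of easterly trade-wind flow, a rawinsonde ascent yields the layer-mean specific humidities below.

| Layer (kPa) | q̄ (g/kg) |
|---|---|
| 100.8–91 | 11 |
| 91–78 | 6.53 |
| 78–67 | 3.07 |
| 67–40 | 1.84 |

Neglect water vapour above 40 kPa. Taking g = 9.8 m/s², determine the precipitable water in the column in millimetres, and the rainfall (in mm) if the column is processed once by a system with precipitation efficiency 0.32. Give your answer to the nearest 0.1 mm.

PW ≈ 28.2 mm; rainfall ≈ 9.0 mm

Precipitable water is the column-integrated vapour mass per unit area: PW = (1/g) Σ q̄ Δp, with q in kg/kg and Δp in Pa (1 kg/m² of water = 1 mm).
Layer 100.8–91 kPa: Δp = 98 hPa = 9800 Pa, q̄ = 0.011 kg/kg → 0.011 × 9800 / 9.8 = 11.00 mm
Layer 91–78 kPa: Δp = 130 hPa = 13000 Pa, q̄ = 0.00653 kg/kg → 0.00653 × 13000 / 9.8 = 8.66 mm
Layer 78–67 kPa: Δp = 110 hPa = 11000 Pa, q̄ = 0.00307 kg/kg → 0.00307 × 11000 / 9.8 = 3.45 mm
Layer 67–40 kPa: Δp = 270 hPa = 27000 Pa, q̄ = 0.00184 kg/kg → 0.00184 × 27000 / 9.8 = 5.07 mm
PW = 11.00 + 8.66 + 3.45 + 5.07 = 28.18 ≈ 28.2 mm.
Rainfall = ε × PW = 0.32 × 28.2 = 9.0 mm.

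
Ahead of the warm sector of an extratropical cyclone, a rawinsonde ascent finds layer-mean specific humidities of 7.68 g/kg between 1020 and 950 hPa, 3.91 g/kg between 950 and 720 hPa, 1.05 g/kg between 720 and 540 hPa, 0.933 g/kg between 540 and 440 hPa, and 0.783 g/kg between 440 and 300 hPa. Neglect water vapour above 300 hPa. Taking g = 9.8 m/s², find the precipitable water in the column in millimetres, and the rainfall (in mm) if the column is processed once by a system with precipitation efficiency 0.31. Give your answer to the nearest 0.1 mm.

PW ≈ 18.7 mm; rainfall ≈ 5.8 mm

Precipitable water is the column-integrated vapour mass per unit area: PW = (1/g) Σ q̄ Δp, with q in kg/kg and Δp in Pa (1 kg/m² of water = 1 mm).
Layer 1020–950 hPa: Δp = 70 hPa = 7000 Pa, q̄ = 0.00768 kg/kg → 0.00768 × 7000 / 9.8 = 5.49 mm
Layer 950–720 hPa: Δp = 230 hPa = 23000 Pa, q̄ = 0.00391 kg/kg → 0.00391 × 23000 / 9.8 = 9.18 mm
Layer 720–540 hPa: Δp = 180 hPa = 18000 Pa, q̄ = 0.00105 kg/kg → 0.00105 × 18000 / 9.8 = 1.93 mm
Layer 540–440 hPa: Δp = 100 hPa = 10000 Pa, q̄ = 0.000933 kg/kg → 0.000933 × 10000 / 9.8 = 0.95 mm
Layer 440–300 hPa: Δp = 140 hPa = 14000 Pa, q̄ = 0.000783 kg/kg → 0.000783 × 14000 / 9.8 = 1.12 mm
PW = 5.49 + 9.18 + 1.93 + 0.95 + 1.12 = 18.67 ≈ 18.7 mm.
Rainfall = ε × PW = 0.31 × 18.7 = 5.8 mm.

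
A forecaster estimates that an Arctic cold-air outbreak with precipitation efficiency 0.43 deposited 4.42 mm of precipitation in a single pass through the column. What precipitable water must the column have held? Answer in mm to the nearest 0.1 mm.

PW = precipitation / ε = 4.42 / 0.43 = 10.3 mm.

PW ≈ 10.3 mm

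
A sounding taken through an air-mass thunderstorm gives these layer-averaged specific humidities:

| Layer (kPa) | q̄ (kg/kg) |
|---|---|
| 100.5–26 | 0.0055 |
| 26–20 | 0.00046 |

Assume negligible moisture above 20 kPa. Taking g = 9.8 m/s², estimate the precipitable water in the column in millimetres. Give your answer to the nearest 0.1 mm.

PW ≈ 42.1 mm

Precipitable water is the column-integrated vapour mass per unit area: PW = (1/g) Σ q̄ Δp, with q in kg/kg and Δp in Pa (1 kg/m² of water = 1 mm).
Layer 100.5–26 kPa: Δp = 745 hPa = 74500 Pa, q̄ = 0.0055 kg/kg → 0.0055 × 74500 / 9.8 = 41.81 mm
Layer 26–20 kPa: Δp = 60 hPa = 6000 Pa, q̄ = 0.00046 kg/kg → 0.00046 × 6000 / 9.8 = 0.28 mm
PW = 41.81 + 0.28 = 42.09 ≈ 42.1 mm.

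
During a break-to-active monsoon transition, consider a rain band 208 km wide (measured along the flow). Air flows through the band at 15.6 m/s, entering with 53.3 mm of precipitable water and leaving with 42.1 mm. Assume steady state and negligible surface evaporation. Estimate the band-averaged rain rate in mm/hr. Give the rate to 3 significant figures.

Column moisture flux per unit crosswind length is F = V × PW.
Inflow: F_in = 15.6 × 53.3 = 831.48 mm·m/s
Outflow: F_out = 15.6 × 42.1 = 656.76 mm·m/s
Steady-state rate R = (F_in − F_out)/L = (831.48 − 656.76) / 208000 m = 8.400e-04 mm/s.
R = 8.400e-04 × 3600 = 3.02 mm/hr.

R ≈ 3.02 mm/hr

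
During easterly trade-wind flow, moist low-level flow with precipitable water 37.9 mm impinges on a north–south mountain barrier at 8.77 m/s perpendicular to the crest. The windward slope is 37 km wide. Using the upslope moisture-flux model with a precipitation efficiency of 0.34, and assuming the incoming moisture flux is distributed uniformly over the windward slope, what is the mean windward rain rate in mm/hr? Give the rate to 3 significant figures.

R ≈ 11.0 mm/hr

Incoming column moisture flux per unit ridge length: F = V × PW = 8.77 × 37.9 = 332.383 mm·m/s.
Spread over the 37 km slope with efficiency ε = 0.34: R = ε·F/W = 0.34 × 332.383 / 37000 m = 3.054e-03 mm/s.
R = 3.054e-03 × 3600 = 11.0 mm/hr.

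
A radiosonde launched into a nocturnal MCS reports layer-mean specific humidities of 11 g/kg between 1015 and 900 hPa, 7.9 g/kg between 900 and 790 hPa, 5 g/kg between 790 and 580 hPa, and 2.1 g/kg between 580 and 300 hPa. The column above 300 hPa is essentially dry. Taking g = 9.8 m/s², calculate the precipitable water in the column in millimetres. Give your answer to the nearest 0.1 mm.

PW ≈ 38.5 mm

Precipitable water is the column-integrated vapour mass per unit area: PW = (1/g) Σ q̄ Δp, with q in kg/kg and Δp in Pa (1 kg/m² of water = 1 mm).
Layer 1015–900 hPa: Δp = 115 hPa = 11500 Pa, q̄ = 0.011 kg/kg → 0.011 × 11500 / 9.8 = 12.91 mm
Layer 900–790 hPa: Δp = 110 hPa = 11000 Pa, q̄ = 0.0079 kg/kg → 0.0079 × 11000 / 9.8 = 8.87 mm
Layer 790–580 hPa: Δp = 210 hPa = 21000 Pa, q̄ = 0.005 kg/kg → 0.005 × 21000 / 9.8 = 10.71 mm
Layer 580–300 hPa: Δp = 280 hPa = 28000 Pa, q̄ = 0.0021 kg/kg → 0.0021 × 28000 / 9.8 = 6.00 mm
PW = 12.91 + 8.87 + 10.71 + 6.00 = 38.49 ≈ 38.5 mm.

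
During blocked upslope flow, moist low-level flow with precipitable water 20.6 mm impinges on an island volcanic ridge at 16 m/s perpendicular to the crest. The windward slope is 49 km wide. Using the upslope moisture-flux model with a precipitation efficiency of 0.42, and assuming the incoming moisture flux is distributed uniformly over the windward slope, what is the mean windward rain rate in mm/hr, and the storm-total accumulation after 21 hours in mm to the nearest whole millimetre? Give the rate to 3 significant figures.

R ≈ 10.2 mm/hr; total ≈ 214 mm

Incoming column moisture flux per unit ridge length: F = V × PW = 16 × 20.6 = 329.6 mm·m/s.
Spread over the 49 km slope with efficiency ε = 0.42: R = ε·F/W = 0.42 × 329.6 / 49000 m = 2.825e-03 mm/s.
R = 2.825e-03 × 3600 = 10.2 mm/hr.
Over 21 h: total = 10.2 × 21 = 214.2 ≈ 214 mm.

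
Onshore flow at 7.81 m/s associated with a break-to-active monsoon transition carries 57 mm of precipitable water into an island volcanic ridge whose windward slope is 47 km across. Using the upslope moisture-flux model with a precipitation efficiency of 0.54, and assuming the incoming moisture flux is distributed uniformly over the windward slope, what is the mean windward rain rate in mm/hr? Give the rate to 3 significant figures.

Incoming column moisture flux per unit ridge length: F = V × PW = 7.81 × 57 = 445.17 mm·m/s.
Spread over the 47 km slope with efficiency ε = 0.54: R = ε·F/W = 0.54 × 445.17 / 47000 m = 5.115e-03 mm/s.
R = 5.115e-03 × 3600 = 18.4 mm/hr.

R ≈ 18.4 mm/hr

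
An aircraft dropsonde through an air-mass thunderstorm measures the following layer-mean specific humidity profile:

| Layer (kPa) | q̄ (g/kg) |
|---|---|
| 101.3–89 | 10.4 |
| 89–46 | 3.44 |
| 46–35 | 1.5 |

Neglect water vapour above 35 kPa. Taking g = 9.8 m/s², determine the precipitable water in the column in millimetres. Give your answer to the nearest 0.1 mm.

PW ≈ 29.8 mm

Precipitable water is the column-integrated vapour mass per unit area: PW = (1/g) Σ q̄ Δp, with q in kg/kg and Δp in Pa (1 kg/m² of water = 1 mm).
Layer 101.3–89 kPa: Δp = 123 hPa = 12300 Pa, q̄ = 0.0104 kg/kg → 0.0104 × 12300 / 9.8 = 13.05 mm
Layer 89–46 kPa: Δp = 430 hPa = 43000 Pa, q̄ = 0.00344 kg/kg → 0.00344 × 43000 / 9.8 = 15.09 mm
Layer 46–35 kPa: Δp = 110 hPa = 11000 Pa, q̄ = 0.0015 kg/kg → 0.0015 × 11000 / 9.8 = 1.68 mm
PW = 13.05 + 15.09 + 1.68 = 29.82 ≈ 29.8 mm.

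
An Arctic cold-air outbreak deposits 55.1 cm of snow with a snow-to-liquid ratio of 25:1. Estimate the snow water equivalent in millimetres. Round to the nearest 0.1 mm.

SWE ≈ 22.0 mm

SWE = snow depth / ratio = 55.1 cm / 25 = 2.204 cm = 22.0 mm.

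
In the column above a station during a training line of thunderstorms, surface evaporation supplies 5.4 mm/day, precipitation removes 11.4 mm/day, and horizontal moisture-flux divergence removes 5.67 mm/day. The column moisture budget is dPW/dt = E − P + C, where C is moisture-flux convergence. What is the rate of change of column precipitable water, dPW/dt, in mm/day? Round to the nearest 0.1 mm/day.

dPW/dt = E − P + C = 5.4 − 11.4 + (-5.67) = -11.7 mm/day.

dPW/dt ≈ -11.7 mm/day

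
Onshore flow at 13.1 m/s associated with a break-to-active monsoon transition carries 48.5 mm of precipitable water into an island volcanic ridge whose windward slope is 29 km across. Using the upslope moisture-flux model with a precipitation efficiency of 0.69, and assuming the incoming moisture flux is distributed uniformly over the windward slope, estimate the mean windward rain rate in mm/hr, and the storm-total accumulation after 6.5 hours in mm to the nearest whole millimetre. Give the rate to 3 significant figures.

Incoming column moisture flux per unit ridge length: F = V × PW = 13.1 × 48.5 = 635.35 mm·m/s.
Spread over the 29 km slope with efficiency ε = 0.69: R = ε·F/W = 0.69 × 635.35 / 29000 m = 1.512e-02 mm/s.
R = 1.512e-02 × 3600 = 54.4 mm/hr.
Over 6.5 h: total = 54.4 × 6.5 = 353.6 ≈ 354 mm.

R ≈ 54.4 mm/hr; total ≈ 354 mm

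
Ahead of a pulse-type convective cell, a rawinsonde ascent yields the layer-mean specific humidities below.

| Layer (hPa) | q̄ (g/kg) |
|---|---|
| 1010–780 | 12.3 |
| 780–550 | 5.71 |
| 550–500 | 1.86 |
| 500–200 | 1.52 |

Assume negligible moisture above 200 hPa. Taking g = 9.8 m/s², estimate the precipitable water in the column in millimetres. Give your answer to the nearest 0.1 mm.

PW ≈ 47.9 mm

Precipitable water is the column-integrated vapour mass per unit area: PW = (1/g) Σ q̄ Δp, with q in kg/kg and Δp in Pa (1 kg/m² of water = 1 mm).
Layer 1010–780 hPa: Δp = 230 hPa = 23000 Pa, q̄ = 0.0123 kg/kg → 0.0123 × 23000 / 9.8 = 28.87 mm
Layer 780–550 hPa: Δp = 230 hPa = 23000 Pa, q̄ = 0.00571 kg/kg → 0.00571 × 23000 / 9.8 = 13.40 mm
Layer 550–500 hPa: Δp = 50 hPa = 5000 Pa, q̄ = 0.00186 kg/kg → 0.00186 × 5000 / 9.8 = 0.95 mm
Layer 500–200 hPa: Δp = 300 hPa = 30000 Pa, q̄ = 0.00152 kg/kg → 0.00152 × 30000 / 9.8 = 4.65 mm
PW = 28.87 + 13.40 + 0.95 + 4.65 = 47.87 ≈ 47.9 mm.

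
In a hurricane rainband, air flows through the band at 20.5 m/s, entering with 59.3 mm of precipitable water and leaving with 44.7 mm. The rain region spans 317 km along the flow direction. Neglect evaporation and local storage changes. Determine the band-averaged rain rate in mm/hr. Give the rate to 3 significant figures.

R ≈ 3.40 mm/hr

Column moisture flux per unit crosswind length is F = V × PW.
Inflow: F_in = 20.5 × 59.3 = 1215.65 mm·m/s
Outflow: F_out = 20.5 × 44.7 = 916.35 mm·m/s
Steady-state rate R = (F_in − F_out)/L = (1215.65 − 916.35) / 317000 m = 9.442e-04 mm/s.
R = 9.442e-04 × 3600 = 3.40 mm/hr.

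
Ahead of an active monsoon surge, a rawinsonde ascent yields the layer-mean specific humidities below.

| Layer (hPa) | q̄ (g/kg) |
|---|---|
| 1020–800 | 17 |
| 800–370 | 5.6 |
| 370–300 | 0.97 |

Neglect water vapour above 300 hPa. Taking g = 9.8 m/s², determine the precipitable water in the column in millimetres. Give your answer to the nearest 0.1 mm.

Precipitable water is the column-integrated vapour mass per unit area: PW = (1/g) Σ q̄ Δp, with q in kg/kg and Δp in Pa (1 kg/m² of water = 1 mm).
Layer 1020–800 hPa: Δp = 220 hPa = 22000 Pa, q̄ = 0.017 kg/kg → 0.017 × 22000 / 9.8 = 38.16 mm
Layer 800–370 hPa: Δp = 430 hPa = 43000 Pa, q̄ = 0.0056 kg/kg → 0.0056 × 43000 / 9.8 = 24.57 mm
Layer 370–300 hPa: Δp = 70 hPa = 7000 Pa, q̄ = 0.00097 kg/kg → 0.00097 × 7000 / 9.8 = 0.69 mm
PW = 38.16 + 24.57 + 0.69 = 63.42 ≈ 63.4 mm.

PW ≈ 63.4 mm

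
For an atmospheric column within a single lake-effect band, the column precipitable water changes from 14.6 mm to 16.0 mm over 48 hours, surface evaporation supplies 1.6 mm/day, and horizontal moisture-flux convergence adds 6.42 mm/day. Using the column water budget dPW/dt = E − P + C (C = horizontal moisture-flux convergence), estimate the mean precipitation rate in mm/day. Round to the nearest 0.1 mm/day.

dPW/dt = (16.0 − 14.6) mm / (48/24 day) = +0.700 mm/day.
P = E + C − dPW/dt = 1.6 + (6.42) − (+0.700) = 7.3 mm/day.

P ≈ 7.3 mm/day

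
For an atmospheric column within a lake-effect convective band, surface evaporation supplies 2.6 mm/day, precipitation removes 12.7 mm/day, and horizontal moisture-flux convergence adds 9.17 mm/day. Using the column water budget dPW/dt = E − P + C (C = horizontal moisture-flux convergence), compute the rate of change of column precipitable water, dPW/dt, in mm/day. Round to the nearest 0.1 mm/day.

dPW/dt = E − P + C = 2.6 − 12.7 + (9.17) = -0.9 mm/day.

dPW/dt ≈ -0.9 mm/day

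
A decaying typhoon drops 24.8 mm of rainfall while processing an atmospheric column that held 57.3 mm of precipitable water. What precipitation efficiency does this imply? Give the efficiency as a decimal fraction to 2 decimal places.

ε ≈ 0.43

ε = rainfall / PW = 24.8 / 57.3 = 0.43.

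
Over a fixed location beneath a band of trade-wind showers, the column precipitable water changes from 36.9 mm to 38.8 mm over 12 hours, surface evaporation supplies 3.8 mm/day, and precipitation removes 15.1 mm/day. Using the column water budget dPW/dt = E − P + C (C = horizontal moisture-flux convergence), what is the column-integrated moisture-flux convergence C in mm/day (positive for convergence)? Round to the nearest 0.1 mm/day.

dPW/dt = (38.8 − 36.9) mm / (12/24 day) = +3.800 mm/day.
C = dPW/dt − E + P = (+3.800) − 3.8 + 15.1 = 15.1 mm/day.

C ≈ 15.1 mm/day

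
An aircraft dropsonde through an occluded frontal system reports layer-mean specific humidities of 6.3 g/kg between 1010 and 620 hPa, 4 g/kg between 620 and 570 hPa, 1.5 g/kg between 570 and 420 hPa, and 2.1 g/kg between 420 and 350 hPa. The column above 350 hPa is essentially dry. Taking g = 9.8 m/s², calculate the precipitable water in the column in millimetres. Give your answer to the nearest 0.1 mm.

PW ≈ 30.9 mm

Precipitable water is the column-integrated vapour mass per unit area: PW = (1/g) Σ q̄ Δp, with q in kg/kg and Δp in Pa (1 kg/m² of water = 1 mm).
Layer 1010–620 hPa: Δp = 390 hPa = 39000 Pa, q̄ = 0.0063 kg/kg → 0.0063 × 39000 / 9.8 = 25.07 mm
Layer 620–570 hPa: Δp = 50 hPa = 5000 Pa, q̄ = 0.004 kg/kg → 0.004 × 5000 / 9.8 = 2.04 mm
Layer 570–420 hPa: Δp = 150 hPa = 15000 Pa, q̄ = 0.0015 kg/kg → 0.0015 × 15000 / 9.8 = 2.30 mm
Layer 420–350 hPa: Δp = 70 hPa = 7000 Pa, q̄ = 0.0021 kg/kg → 0.0021 × 7000 / 9.8 = 1.50 mm
PW = 25.07 + 2.04 + 2.30 + 1.50 = 30.91 ≈ 30.9 mm.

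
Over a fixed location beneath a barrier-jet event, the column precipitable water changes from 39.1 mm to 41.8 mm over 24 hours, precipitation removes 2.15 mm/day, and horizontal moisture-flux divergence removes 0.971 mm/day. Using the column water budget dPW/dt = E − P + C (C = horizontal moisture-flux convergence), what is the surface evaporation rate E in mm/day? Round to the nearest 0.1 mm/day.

E ≈ 5.8 mm/day

dPW/dt = (41.8 − 39.1) mm / (24/24 day) = +2.700 mm/day.
E = dPW/dt + P − C = (+2.700) + 2.15 − (-0.971) = 5.8 mm/day.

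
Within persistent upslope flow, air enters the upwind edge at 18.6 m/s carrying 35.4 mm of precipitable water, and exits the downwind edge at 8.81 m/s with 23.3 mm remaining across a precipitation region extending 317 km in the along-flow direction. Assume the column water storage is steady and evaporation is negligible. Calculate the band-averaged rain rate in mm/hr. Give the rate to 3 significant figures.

Column moisture flux per unit crosswind length is F = V × PW.
Inflow: F_in = 18.6 × 35.4 = 658.44 mm·m/s
Outflow: F_out = 8.81 × 23.3 = 205.273 mm·m/s
Steady-state rate R = (F_in − F_out)/L = (658.44 − 205.273) / 317000 m = 1.430e-03 mm/s.
R = 1.430e-03 × 3600 = 5.15 mm/hr.

R ≈ 5.15 mm/hr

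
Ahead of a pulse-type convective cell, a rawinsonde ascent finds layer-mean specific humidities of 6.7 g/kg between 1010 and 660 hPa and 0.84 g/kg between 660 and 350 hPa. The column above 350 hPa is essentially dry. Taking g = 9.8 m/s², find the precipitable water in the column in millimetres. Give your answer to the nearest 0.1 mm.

Precipitable water is the column-integrated vapour mass per unit area: PW = (1/g) Σ q̄ Δp, with q in kg/kg and Δp in Pa (1 kg/m² of water = 1 mm).
Layer 1010–660 hPa: Δp = 350 hPa = 35000 Pa, q̄ = 0.0067 kg/kg → 0.0067 × 35000 / 9.8 = 23.93 mm
Layer 660–350 hPa: Δp = 310 hPa = 31000 Pa, q̄ = 0.00084 kg/kg → 0.00084 × 31000 / 9.8 = 2.66 mm
PW = 23.93 + 2.66 = 26.59 ≈ 26.6 mm.

PW ≈ 26.6 mm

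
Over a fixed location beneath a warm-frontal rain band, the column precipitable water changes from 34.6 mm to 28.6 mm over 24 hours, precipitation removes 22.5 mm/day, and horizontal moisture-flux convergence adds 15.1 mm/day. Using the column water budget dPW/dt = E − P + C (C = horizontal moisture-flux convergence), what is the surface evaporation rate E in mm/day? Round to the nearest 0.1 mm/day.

dPW/dt = (28.6 − 34.6) mm / (24/24 day) = -6.000 mm/day.
E = dPW/dt + P − C = (-6.000) + 22.5 − (15.1) = 1.4 mm/day.

E ≈ 1.4 mm/day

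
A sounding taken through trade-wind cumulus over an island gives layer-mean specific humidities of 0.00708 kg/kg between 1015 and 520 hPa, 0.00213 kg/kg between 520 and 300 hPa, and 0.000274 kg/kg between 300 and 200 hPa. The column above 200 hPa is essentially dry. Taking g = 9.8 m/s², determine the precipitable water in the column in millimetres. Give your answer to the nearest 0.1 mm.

PW ≈ 40.8 mm

Precipitable water is the column-integrated vapour mass per unit area: PW = (1/g) Σ q̄ Δp, with q in kg/kg and Δp in Pa (1 kg/m² of water = 1 mm).
Layer 1015–520 hPa: Δp = 495 hPa = 49500 Pa, q̄ = 0.00708 kg/kg → 0.00708 × 49500 / 9.8 = 35.76 mm
Layer 520–300 hPa: Δp = 220 hPa = 22000 Pa, q̄ = 0.00213 kg/kg → 0.00213 × 22000 / 9.8 = 4.78 mm
Layer 300–200 hPa: Δp = 100 hPa = 10000 Pa, q̄ = 0.000274 kg/kg → 0.000274 × 10000 / 9.8 = 0.28 mm
PW = 35.76 + 4.78 + 0.28 = 40.82 ≈ 40.8 mm.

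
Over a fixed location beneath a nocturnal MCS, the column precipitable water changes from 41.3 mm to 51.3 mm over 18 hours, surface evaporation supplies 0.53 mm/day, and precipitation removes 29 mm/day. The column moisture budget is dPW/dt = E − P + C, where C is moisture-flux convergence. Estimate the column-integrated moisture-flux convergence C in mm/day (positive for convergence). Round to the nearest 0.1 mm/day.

dPW/dt = (51.3 − 41.3) mm / (18/24 day) = +13.333 mm/day.
C = dPW/dt − E + P = (+13.333) − 0.53 + 29 = 41.8 mm/day.

C ≈ 41.8 mm/day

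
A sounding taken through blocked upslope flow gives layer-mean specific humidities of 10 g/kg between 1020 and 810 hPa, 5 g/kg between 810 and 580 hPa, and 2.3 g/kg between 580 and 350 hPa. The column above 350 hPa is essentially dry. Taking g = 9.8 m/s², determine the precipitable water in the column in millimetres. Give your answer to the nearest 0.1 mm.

Precipitable water is the column-integrated vapour mass per unit area: PW = (1/g) Σ q̄ Δp, with q in kg/kg and Δp in Pa (1 kg/m² of water = 1 mm).
Layer 1020–810 hPa: Δp = 210 hPa = 21000 Pa, q̄ = 0.01 kg/kg → 0.01 × 21000 / 9.8 = 21.43 mm
Layer 810–580 hPa: Δp = 230 hPa = 23000 Pa, q̄ = 0.005 kg/kg → 0.005 × 23000 / 9.8 = 11.73 mm
Layer 580–350 hPa: Δp = 230 hPa = 23000 Pa, q̄ = 0.0023 kg/kg → 0.0023 × 23000 / 9.8 = 5.40 mm
PW = 21.43 + 11.73 + 5.40 = 38.56 ≈ 38.6 mm.

PW ≈ 38.6 mm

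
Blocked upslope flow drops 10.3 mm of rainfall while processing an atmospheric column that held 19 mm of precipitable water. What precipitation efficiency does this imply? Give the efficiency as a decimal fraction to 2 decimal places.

ε ≈ 0.54

ε = rainfall / PW = 10.3 / 19 = 0.54.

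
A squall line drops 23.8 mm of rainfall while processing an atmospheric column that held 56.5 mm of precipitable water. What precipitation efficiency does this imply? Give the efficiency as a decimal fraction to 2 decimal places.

ε ≈ 0.42

ε = rainfall / PW = 23.8 / 56.5 = 0.42.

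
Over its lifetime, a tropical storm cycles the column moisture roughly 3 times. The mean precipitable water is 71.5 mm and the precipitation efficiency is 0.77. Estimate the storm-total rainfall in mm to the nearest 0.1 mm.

Each cycle deposits ε × PW = 0.77 × 71.5 = 55.055 mm.
Over 3 cycles: 3 × 55.055 = 165.2 mm.

rainfall ≈ 165.2 mm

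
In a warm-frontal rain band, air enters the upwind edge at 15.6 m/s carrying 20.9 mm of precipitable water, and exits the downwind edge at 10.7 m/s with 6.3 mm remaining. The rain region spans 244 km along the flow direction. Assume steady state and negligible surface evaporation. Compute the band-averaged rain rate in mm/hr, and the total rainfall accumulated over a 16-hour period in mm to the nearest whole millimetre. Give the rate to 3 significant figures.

R ≈ 3.82 mm/hr; total ≈ 61 mm

Column moisture flux per unit crosswind length is F = V × PW.
Inflow: F_in = 15.6 × 20.9 = 326.04 mm·m/s
Outflow: F_out = 10.7 × 6.3 = 67.41 mm·m/s
Steady-state rate R = (F_in − F_out)/L = (326.04 − 67.41) / 244000 m = 1.060e-03 mm/s.
R = 1.060e-03 × 3600 = 3.82 mm/hr.
Over 16 h: total = 3.82 × 16 = 61.12 ≈ 61 mm.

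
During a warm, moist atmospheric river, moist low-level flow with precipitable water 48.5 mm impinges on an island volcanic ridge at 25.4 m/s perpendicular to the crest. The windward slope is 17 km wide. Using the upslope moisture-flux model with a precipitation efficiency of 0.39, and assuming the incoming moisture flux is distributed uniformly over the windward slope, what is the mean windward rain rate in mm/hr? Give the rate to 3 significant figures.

R ≈ 102 mm/hr

Incoming column moisture flux per unit ridge length: F = V × PW = 25.4 × 48.5 = 1231.9 mm·m/s.
Spread over the 17 km slope with efficiency ε = 0.39: R = ε·F/W = 0.39 × 1231.9 / 17000 m = 2.826e-02 mm/s.
R = 2.826e-02 × 3600 = 102 mm/hr.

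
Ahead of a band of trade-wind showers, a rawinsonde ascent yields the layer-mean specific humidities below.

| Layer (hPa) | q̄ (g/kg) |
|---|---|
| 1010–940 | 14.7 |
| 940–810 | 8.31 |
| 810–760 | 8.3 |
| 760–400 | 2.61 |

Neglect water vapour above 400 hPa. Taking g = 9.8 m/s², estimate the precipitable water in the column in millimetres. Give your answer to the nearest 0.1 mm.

Precipitable water is the column-integrated vapour mass per unit area: PW = (1/g) Σ q̄ Δp, with q in kg/kg and Δp in Pa (1 kg/m² of water = 1 mm).
Layer 1010–940 hPa: Δp = 70 hPa = 7000 Pa, q̄ = 0.0147 kg/kg → 0.0147 × 7000 / 9.8 = 10.50 mm
Layer 940–810 hPa: Δp = 130 hPa = 13000 Pa, q̄ = 0.00831 kg/kg → 0.00831 × 13000 / 9.8 = 11.02 mm
Layer 810–760 hPa: Δp = 50 hPa = 5000 Pa, q̄ = 0.0083 kg/kg → 0.0083 × 5000 / 9.8 = 4.23 mm
Layer 760–400 hPa: Δp = 360 hPa = 36000 Pa, q̄ = 0.00261 kg/kg → 0.00261 × 36000 / 9.8 = 9.59 mm
PW = 10.50 + 11.02 + 4.23 + 9.59 = 35.34 ≈ 35.3 mm.

PW ≈ 35.3 mm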